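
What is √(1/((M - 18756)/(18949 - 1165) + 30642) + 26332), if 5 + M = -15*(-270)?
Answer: 2*√1954760357447567114869/544922617 ≈ 162.27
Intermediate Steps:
M = 4045 (M = -5 - 15*(-270) = -5 + 4050 = 4045)
√(1/((M - 18756)/(18949 - 1165) + 30642) + 26332) = √(1/((4045 - 18756)/(18949 - 1165) + 30642) + 26332) = √(1/(-14711/17784 + 30642) + 26332) = √(1/(544922617/17784) + 26332) = √(17784/544922617 + 26332) = √(14348902368628/544922617) = 2*√1954760357447567114869/544922617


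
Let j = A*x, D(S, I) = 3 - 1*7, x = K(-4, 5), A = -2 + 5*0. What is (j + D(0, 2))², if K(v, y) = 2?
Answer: 64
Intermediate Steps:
A = -2 (A = -2 + 0 = -2)
x = 2
D(S, I) = -4 (D(S, I) = 3 - 7 = -4)
j = -4 (j = -2*2 = -4)
(j + D(0, 2))² = (-4 - 4)² = (-8)² = 64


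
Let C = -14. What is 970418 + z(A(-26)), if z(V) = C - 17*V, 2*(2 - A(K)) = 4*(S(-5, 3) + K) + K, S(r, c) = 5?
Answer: 969435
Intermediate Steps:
A(K) = -8 - 5*K/2 (A(K) = 2 - (4*(5 + K) + K)/2 = 2 - ((20 + 4*K) + K)/2 = 2 - (20 + 5*K)/2 = 2 + (-10 - 5*K/2) = -8 - 5*K/2)
z(V) = -14 - 17*V
970418 + z(A(-26)) = 970418 + (-14 - 17*(-8 - 5/2*(-26))) = 970418 + (-14 - 17*(-8 + 65)) = 970418 + (-14 - 17*57) = 970418 + (-14 - 969) = 970418 - 983 = 969435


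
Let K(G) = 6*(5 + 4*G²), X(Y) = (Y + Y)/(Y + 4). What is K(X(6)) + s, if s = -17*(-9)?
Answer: 5439/25 ≈ 217.56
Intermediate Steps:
X(Y) = 2*Y/(4 + Y) (X(Y) = (2*Y)/(4 + Y) = 2*Y/(4 + Y))
K(G) = 30 + 24*G²
s = 153
K(X(6)) + s = (30 + 24*(2*6/(4 + 6))²) + 153 = (30 + 24*(2*6/10)²) + 153 = (30 + 24*(2*6*(⅒))²) + 153 = (30 + 24*(6/5)²) + 153 = (30 + 24*(36/25)) + 153 = (30 + 864/25) + 153 = 1614/25 + 153 = 5439/25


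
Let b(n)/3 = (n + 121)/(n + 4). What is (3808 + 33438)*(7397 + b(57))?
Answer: 16825917746/61 ≈ 2.7583e+8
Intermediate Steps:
b(n) = 3*(121 + n)/(4 + n) (b(n) = 3*((n + 121)/(n + 4)) = 3*((121 + n)/(4 + n)) = 3*(121 + n)/(4 + n))
(3808 + 33438)*(7397 + b(57)) = (3808 + 33438)*(7397 + 3*(121 + 57)/(4 + 57)) = 37246*(7397 + 3*178/61) = 37246*(7397 + 3*(1/61)*178) = 37246*(7397 + 534/61) = 37246*(451751/61) = 16825917746/61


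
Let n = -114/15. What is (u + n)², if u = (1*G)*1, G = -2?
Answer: 2304/25 ≈ 92.160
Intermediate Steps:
n = -38/5 (n = -114*1/15 = -38/5 ≈ -7.6000)
u = -2 (u = (1*(-2))*1 = -2*1 = -2)
(u + n)² = (-2 - 38/5)² = (-48/5)² = 2304/25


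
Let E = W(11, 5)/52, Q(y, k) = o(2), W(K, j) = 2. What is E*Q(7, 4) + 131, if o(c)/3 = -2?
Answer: 1700/13 ≈ 130.77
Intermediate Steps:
o(c) = -6 (o(c) = 3*(-2) = -6)
Q(y, k) = -6
E = 1/26 (E = 2/52 = 2*(1/52) = 1/26 ≈ 0.038462)
E*Q(7, 4) + 131 = (1/26)*(-6) + 131 = -3/13 + 131 = 1700/13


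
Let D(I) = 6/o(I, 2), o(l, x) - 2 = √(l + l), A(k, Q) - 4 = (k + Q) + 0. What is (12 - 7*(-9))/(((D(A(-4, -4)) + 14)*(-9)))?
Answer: 25*(I - √2)/(3*(-17*I + 14*√2)) ≈ -0.55066 - 0.051917*I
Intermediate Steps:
A(k, Q) = 4 + Q + k (A(k, Q) = 4 + ((k + Q) + 0) = 4 + ((Q + k) + 0) = 4 + (Q + k) = 4 + Q + k)
o(l, x) = 2 + √2*√l (o(l, x) = 2 + √(l + l) = 2 + √(2*l) = 2 + √2*√l)
D(I) = 6/(2 + √2*√I)
(12 - 7*(-9))/(((D(A(-4, -4)) + 14)*(-9))) = (12 - 7*(-9))/(((6/(2 + √2*√(4 - 4 - 4)) + 14)*(-9))) = (12 + 63)/(((6/(2 + √2*√(-4)) + 14)*(-9))) = 75/(((6/(2 + √2*(2*I)) + 14)*(-9))) = 75/(((6/(2 + 2*I*√2) + 14)*(-9))) = 75/(((14 + 6/(2 + 2*I*√2))*(-9))) = 75/(-126 - 54/(2 + 2*I*√2))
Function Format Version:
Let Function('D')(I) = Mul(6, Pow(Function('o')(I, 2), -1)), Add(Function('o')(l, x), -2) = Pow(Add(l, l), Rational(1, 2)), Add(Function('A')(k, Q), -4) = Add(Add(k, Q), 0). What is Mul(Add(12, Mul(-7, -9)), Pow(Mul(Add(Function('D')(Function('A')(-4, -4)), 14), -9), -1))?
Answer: Mul(Rational(25, 3), Pow(Add(Mul(-17, I), Mul(14, Pow(2, Rational(1, 2)))), -1), Add(I, Mul(-1, Pow(2, Rational(1, 2))))) ≈ Add(-0.55066, Mul(-0.051917, I))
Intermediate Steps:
Function('A')(k, Q) = Add(4, Q, k) (Function('A')(k, Q) = Add(4, Add(Add(k, Q), 0)) = Add(4, Add(Add(Q, k), 0)) = Add(4, Add(Q, k)) = Add(4, Q, k))
Function('o')(l, x) = Add(2, Mul(Pow(2, Rational(1, 2)), Pow(l, Rational(1, 2)))) (Function('o')(l, x) = Add(2, Pow(Add(l, l), Rational(1, 2))) = Add(2, Pow(Mul(2, l), Rational(1, 2))) = Add(2, Mul(Pow(2, Rational(1, 2)), Pow(l, Rational(1, 2)))))
Function('D')(I) = Mul(6, Pow(Add(2, Mul(Pow(2, Rational(1, 2)), Pow(I, Rational(1, 2)))), -1))
Mul(Add(12, Mul(-7, -9)), Pow(Mul(Add(Function('D')(Function('A')(-4, -4)), 14), -9), -1)) = Mul(Add(12, Mul(-7, -9)), Pow(Mul(Add(Mul(6, Pow(Add(2, Mul(Pow(2, Rational(1, 2)), Pow(Add(4, -4, -4), Rational(1, 2)))), -1)), 14), -9), -1)) = Mul(Add(12, 63), Pow(Mul(Add(Mul(6, Pow(Add(2, Mul(Pow(2, Rational(1, 2)), Pow(-4, Rational(1, 2)))), -1)), 14), -9), -1)) = Mul(75, Pow(Mul(Add(Mul(6, Pow(Add(2, Mul(Pow(2, Rational(1, 2)), Mul(2, I))), -1)), 14), -9), -1)) = Mul(75, Pow(Mul(Add(Mul(6, Pow(Add(2, Mul(2, I, Pow(2, Rational(1, 2)))), -1)), 14), -9), -1)) = Mul(75, Pow(Mul(Add(14, Mul(6, Pow(Add(2, Mul(2, I, Pow(2, Rational(1, 2)))), -1))), -9), -1)) = Mul(75, Pow(Add(-126, Mul(-54, Pow(Add(2, Mul(2, I, Pow(2, Rational(1, 2)))), -1))), -1))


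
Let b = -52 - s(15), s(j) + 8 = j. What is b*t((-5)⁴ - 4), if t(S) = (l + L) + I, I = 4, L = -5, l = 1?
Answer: 0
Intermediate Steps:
s(j) = -8 + j
b = -59 (b = -52 - (-8 + 15) = -52 - 1*7 = -52 - 7 = -59)
t(S) = 0 (t(S) = (1 - 5) + 4 = -4 + 4 = 0)
b*t((-5)⁴ - 4) = -59*0 = 0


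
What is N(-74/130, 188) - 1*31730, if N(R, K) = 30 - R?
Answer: -2060463/65 ≈ -31699.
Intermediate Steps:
N(-74/130, 188) - 1*31730 = (30 - (-74)/130) - 1*31730 = (30 - (-74)/130) - 31730 = (30 - 1*(-37/65)) - 31730 = (30 + 37/65) - 31730 = 1987/65 - 31730 = -2060463/65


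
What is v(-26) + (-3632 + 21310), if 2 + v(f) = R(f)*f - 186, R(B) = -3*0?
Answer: 17490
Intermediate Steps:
R(B) = 0
v(f) = -188 (v(f) = -2 + (0*f - 186) = -2 + (0 - 186) = -2 - 186 = -188)
v(-26) + (-3632 + 21310) = -188 + (-3632 + 21310) = -188 + 17678 = 17490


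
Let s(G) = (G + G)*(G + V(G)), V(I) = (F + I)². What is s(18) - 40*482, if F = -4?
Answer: -11576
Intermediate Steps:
V(I) = (-4 + I)²
s(G) = 2*G*(G + (-4 + G)²) (s(G) = (G + G)*(G + (-4 + G)²) = (2*G)*(G + (-4 + G)²) = 2*G*(G + (-4 + G)²))
s(18) - 40*482 = 2*18*(18 + (-4 + 18)²) - 40*482 = 2*18*(18 + 14²) - 19280 = 2*18*(18 + 196) - 19280 = 2*18*214 - 19280 = 7704 - 19280 = -11576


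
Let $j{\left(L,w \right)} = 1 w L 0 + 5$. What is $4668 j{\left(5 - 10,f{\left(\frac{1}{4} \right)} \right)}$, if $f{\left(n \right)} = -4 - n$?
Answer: $23340$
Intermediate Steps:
$j{\left(L,w \right)} = 5$ ($j{\left(L,w \right)} = w L 0 + 5 = L w 0 + 5 = 0 + 5 = 5$)
$4668 j{\left(5 - 10,f{\left(\frac{1}{4} \right)} \right)} = 4668 \cdot 5 = 23340$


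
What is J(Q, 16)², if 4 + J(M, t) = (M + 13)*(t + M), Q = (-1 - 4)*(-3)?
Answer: 746496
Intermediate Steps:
Q = 15 (Q = -5*(-3) = 15)
J(M, t) = -4 + (13 + M)*(M + t) (J(M, t) = -4 + (M + 13)*(t + M) = -4 + (13 + M)*(M + t))
J(Q, 16)² = (-4 + 15² + 13*15 + 13*16 + 15*16)² = (-4 + 225 + 195 + 208 + 240)² = 864² = 746496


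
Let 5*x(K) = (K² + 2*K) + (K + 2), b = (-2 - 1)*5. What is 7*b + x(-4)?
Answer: -519/5 ≈ -103.80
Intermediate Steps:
b = -15 (b = -3*5 = -15)
x(K) = ⅖ + K²/5 + 3*K/5 (x(K) = ((K² + 2*K) + (K + 2))/5 = ((K² + 2*K) + (2 + K))/5 = (2 + K² + 3*K)/5 = ⅖ + K²/5 + 3*K/5)
7*b + x(-4) = 7*(-15) + (⅖ + (⅕)*(-4)² + (⅗)*(-4)) = -105 + (⅖ + (⅕)*16 - 12/5) = -105 + (⅖ + 16/5 - 12/5) = -105 + 6/5 = -519/5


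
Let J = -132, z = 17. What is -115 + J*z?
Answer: -2359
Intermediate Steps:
-115 + J*z = -115 - 132*17 = -115 - 2244 = -2359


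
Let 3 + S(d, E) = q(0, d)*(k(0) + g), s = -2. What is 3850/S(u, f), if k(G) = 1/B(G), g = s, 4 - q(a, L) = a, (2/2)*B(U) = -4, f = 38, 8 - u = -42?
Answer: -1925/6 ≈ -320.83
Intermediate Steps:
u = 50 (u = 8 - 1*(-42) = 8 + 42 = 50)
B(U) = -4
q(a, L) = 4 - a
g = -2
k(G) = -1/4 (k(G) = 1/(-4) = -1/4)
S(d, E) = -12 (S(d, E) = -3 + (4 - 1*0)*(-1/4 - 2) = -3 + (4 + 0)*(-9/4) = -3 + 4*(-9/4) = -3 - 9 = -12)
3850/S(u, f) = 3850/(-12) = 3850*(-1/12) = -1925/6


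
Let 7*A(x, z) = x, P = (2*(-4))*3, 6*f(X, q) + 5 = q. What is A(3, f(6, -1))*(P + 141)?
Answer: 351/7 ≈ 50.143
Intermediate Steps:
f(X, q) = -⅚ + q/6
P = -24 (P = -8*3 = -24)
A(x, z) = x/7
A(3, f(6, -1))*(P + 141) = ((⅐)*3)*(-24 + 141) = (3/7)*117 = 351/7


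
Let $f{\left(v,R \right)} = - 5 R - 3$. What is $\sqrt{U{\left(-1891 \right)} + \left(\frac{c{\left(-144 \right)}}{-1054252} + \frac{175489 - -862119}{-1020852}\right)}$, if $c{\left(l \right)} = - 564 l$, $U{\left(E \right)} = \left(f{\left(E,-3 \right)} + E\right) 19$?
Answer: $\frac{i \sqrt{17948395993540614484195327}}{22421567973} \approx 188.95 i$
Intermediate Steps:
$f{\left(v,R \right)} = -3 - 5 R$
$U{\left(E \right)} = 228 + 19 E$ ($U{\left(E \right)} = \left(\left(-3 - -15\right) + E\right) 19 = \left(\left(-3 + 15\right) + E\right) 19 = \left(12 + E\right) 19 = 228 + 19 E$)
$\sqrt{U{\left(-1891 \right)} + \left(\frac{c{\left(-144 \right)}}{-1054252} + \frac{175489 - -862119}{-1020852}\right)} = \sqrt{\left(228 + 19 \left(-1891\right)\right) + \left(\frac{\left(-564\right) \left(-144\right)}{-1054252} + \frac{175489 - -862119}{-1020852}\right)} = \sqrt{\left(228 - 35929\right) + \left(81216 \left(- \frac{1}{1054252}\right) + \left(175489 + 862119\right) \left(- \frac{1}{1020852}\right)\right)} = \sqrt{-35701 + \left(- \frac{20304}{263563} + 1037608 \left(- \frac{1}{1020852}\right)\right)} = \sqrt{-35701 - \frac{73550614078}{67264703919}} = \sqrt{- \frac{2401490745226297}{67264703919}} = \frac{i \sqrt{17948395993540614484195327}}{22421567973}$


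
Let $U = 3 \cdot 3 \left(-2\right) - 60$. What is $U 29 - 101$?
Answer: $-2363$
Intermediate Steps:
$U = -78$ ($U = 9 \left(-2\right) - 60 = -18 - 60 = -78$)
$U 29 - 101 = \left(-78\right) 29 - 101 = -2262 - 101 = -2363$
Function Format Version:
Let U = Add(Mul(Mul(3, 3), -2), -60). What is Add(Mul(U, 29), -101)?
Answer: -2363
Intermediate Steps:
U = -78 (U = Add(Mul(9, -2), -60) = Add(-18, -60) = -78)
Add(Mul(U, 29), -101) = Add(Mul(-78, 29), -101) = Add(-2262, -101) = -2363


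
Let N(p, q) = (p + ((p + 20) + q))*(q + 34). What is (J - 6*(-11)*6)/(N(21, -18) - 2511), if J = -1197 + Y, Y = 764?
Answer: 37/1807 ≈ 0.020476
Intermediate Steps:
N(p, q) = (34 + q)*(20 + q + 2*p) (N(p, q) = (p + ((20 + p) + q))*(34 + q) = (p + (20 + p + q))*(34 + q) = (20 + q + 2*p)*(34 + q) = (34 + q)*(20 + q + 2*p))
J = -433 (J = -1197 + 764 = -433)
(J - 6*(-11)*6)/(N(21, -18) - 2511) = (-433 - 6*(-11)*6)/((680 + (-18)² + 54*(-18) + 68*21 + 2*21*(-18)) - 2511) = (-433 + 66*6)/((680 + 324 - 972 + 1428 - 756) - 2511) = (-433 + 396)/(704 - 2511) = -37/(-1807) = -37*(-1/1807) = 37/1807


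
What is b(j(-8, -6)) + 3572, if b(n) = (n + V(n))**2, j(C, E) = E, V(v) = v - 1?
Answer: 3741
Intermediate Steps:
V(v) = -1 + v
b(n) = (-1 + 2*n)**2 (b(n) = (n + (-1 + n))**2 = (-1 + 2*n)**2)
b(j(-8, -6)) + 3572 = (-1 + 2*(-6))**2 + 3572 = (-1 - 12)**2 + 3572 = (-13)**2 + 3572 = 169 + 3572 = 3741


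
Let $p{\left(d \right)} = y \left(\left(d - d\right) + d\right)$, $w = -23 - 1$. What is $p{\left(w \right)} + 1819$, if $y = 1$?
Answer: $1795$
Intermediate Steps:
$w = -24$ ($w = -23 - 1 = -24$)
$p{\left(d \right)} = d$ ($p{\left(d \right)} = 1 \left(\left(d - d\right) + d\right) = 1 \left(0 + d\right) = 1 d = d$)
$p{\left(w \right)} + 1819 = -24 + 1819 = 1795$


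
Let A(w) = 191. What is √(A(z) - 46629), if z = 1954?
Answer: I*√46438 ≈ 215.49*I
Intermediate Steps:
√(A(z) - 46629) = √(191 - 46629) = √(-46438) = I*√46438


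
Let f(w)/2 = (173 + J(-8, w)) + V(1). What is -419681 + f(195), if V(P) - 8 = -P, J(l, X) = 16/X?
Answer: -81767563/195 ≈ -4.1932e+5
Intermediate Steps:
V(P) = 8 - P
f(w) = 360 + 32/w (f(w) = 2*((173 + 16/w) + (8 - 1*1)) = 2*((173 + 16/w) + (8 - 1)) = 2*((173 + 16/w) + 7) = 2*(180 + 16/w) = 360 + 32/w)
-419681 + f(195) = -419681 + (360 + 32/195) = -419681 + 70232/195 = -81767563/195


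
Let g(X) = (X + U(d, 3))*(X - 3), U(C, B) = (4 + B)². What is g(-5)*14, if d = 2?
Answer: -4928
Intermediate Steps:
g(X) = (-3 + X)*(49 + X) (g(X) = (X + (4 + 3)²)*(X - 3) = (X + 7²)*(-3 + X) = (X + 49)*(-3 + X) = (49 + X)*(-3 + X) = (-3 + X)*(49 + X))
g(-5)*14 = (-147 + (-5)² + 46*(-5))*14 = (-147 + 25 - 230)*14 = -352*14 = -4928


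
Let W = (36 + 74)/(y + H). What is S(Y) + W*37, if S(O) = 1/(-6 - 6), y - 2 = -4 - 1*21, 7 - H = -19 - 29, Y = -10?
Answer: 6101/48 ≈ 127.10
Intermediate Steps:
H = 55 (H = 7 - (-19 - 29) = 7 - 1*(-48) = 7 + 48 = 55)
y = -23 (y = 2 + (-4 - 1*21) = 2 + (-4 - 21) = 2 - 25 = -23)
S(O) = -1/12 (S(O) = 1/(-12) = -1/12)
W = 55/16 (W = (36 + 74)/(-23 + 55) = 110/32 = 110*(1/32) = 55/16 ≈ 3.4375)
S(Y) + W*37 = -1/12 + (55/16)*37 = -1/12 + 2035/16 = 6101/48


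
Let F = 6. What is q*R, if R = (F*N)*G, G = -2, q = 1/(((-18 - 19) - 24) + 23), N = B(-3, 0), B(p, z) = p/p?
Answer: 6/19 ≈ 0.31579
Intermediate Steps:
B(p, z) = 1
N = 1
q = -1/38 (q = 1/((-37 - 24) + 23) = 1/(-61 + 23) = 1/(-38) = -1/38 ≈ -0.026316)
R = -12 (R = (6*1)*(-2) = 6*(-2) = -12)
q*R = -1/38*(-12) = 6/19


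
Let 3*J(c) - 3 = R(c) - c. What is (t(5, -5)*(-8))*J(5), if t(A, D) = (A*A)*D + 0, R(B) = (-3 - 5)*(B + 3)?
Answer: -22000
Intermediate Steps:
R(B) = -24 - 8*B (R(B) = -8*(3 + B) = -24 - 8*B)
J(c) = -7 - 3*c (J(c) = 1 + ((-24 - 8*c) - c)/3 = 1 + (-24 - 9*c)/3 = 1 + (-8 - 3*c) = -7 - 3*c)
t(A, D) = D*A² (t(A, D) = A²*D + 0 = D*A² + 0 = D*A²)
(t(5, -5)*(-8))*J(5) = (-5*5²*(-8))*(-7 - 3*5) = (-5*25*(-8))*(-7 - 15) = -125*(-8)*(-22) = 1000*(-22) = -22000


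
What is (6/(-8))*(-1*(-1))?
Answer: -¾ ≈ -0.75000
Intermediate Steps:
(6/(-8))*(-1*(-1)) = (6*(-⅛))*1 = -¾*1 = -¾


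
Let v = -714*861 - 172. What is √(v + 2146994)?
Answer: 2*√383017 ≈ 1237.8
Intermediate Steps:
v = -614926 (v = -614754 - 172 = -614926)
√(v + 2146994) = √(-614926 + 2146994) = √1532068 = 2*√383017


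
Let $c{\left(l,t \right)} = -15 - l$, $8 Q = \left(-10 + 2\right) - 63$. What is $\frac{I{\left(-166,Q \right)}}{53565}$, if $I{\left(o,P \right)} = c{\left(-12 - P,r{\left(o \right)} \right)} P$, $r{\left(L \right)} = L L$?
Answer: $\frac{1349}{685632} \approx 0.0019675$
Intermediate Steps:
$r{\left(L \right)} = L^{2}$
$Q = - \frac{71}{8}$ ($Q = \frac{\left(-10 + 2\right) - 63}{8} = \frac{-8 - 63}{8} = \frac{1}{8} \left(-71\right) = - \frac{71}{8} \approx -8.875$)
$I{\left(o,P \right)} = P \left(-3 + P\right)$ ($I{\left(o,P \right)} = \left(-15 - \left(-12 - P\right)\right) P = \left(-15 + \left(12 + P\right)\right) P = \left(-3 + P\right) P = P \left(-3 + P\right)$)
$\frac{I{\left(-166,Q \right)}}{53565} = \frac{\left(- \frac{71}{8}\right) \left(-3 - \frac{71}{8}\right)}{53565} = \left(- \frac{71}{8}\right) \left(- \frac{95}{8}\right) \frac{1}{53565} = \frac{6745}{64} \cdot \frac{1}{53565} = \frac{1349}{685632}$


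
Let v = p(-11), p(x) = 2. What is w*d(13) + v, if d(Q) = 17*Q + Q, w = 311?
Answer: 72776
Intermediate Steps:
v = 2
d(Q) = 18*Q
w*d(13) + v = 311*(18*13) + 2 = 311*234 + 2 = 72774 + 2 = 72776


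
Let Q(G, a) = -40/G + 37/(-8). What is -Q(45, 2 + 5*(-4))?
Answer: 397/72 ≈ 5.5139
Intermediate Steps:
Q(G, a) = -37/8 - 40/G (Q(G, a) = -40/G + 37*(-1/8) = -40/G - 37/8 = -37/8 - 40/G)
-Q(45, 2 + 5*(-4)) = -(-37/8 - 40/45) = -(-37/8 - 40*1/45) = -(-37/8 - 8/9) = -1*(-397/72) = 397/72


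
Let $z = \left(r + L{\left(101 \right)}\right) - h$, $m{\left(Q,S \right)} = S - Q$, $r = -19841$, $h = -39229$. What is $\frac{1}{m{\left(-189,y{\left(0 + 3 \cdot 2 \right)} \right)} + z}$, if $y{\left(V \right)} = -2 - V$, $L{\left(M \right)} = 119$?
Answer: $\frac{1}{19688} \approx 5.0792 \cdot 10^{-5}$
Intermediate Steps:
$z = 19507$ ($z = \left(-19841 + 119\right) - -39229 = -19722 + 39229 = 19507$)
$\frac{1}{m{\left(-189,y{\left(0 + 3 \cdot 2 \right)} \right)} + z} = \frac{1}{\left(\left(-2 - \left(0 + 3 \cdot 2\right)\right) - -189\right) + 19507} = \frac{1}{\left(\left(-2 - \left(0 + 6\right)\right) + 189\right) + 19507} = \frac{1}{\left(\left(-2 - 6\right) + 189\right) + 19507} = \frac{1}{\left(-8 + 189\right) + 19507} = \frac{1}{181 + 19507} = \frac{1}{19688}$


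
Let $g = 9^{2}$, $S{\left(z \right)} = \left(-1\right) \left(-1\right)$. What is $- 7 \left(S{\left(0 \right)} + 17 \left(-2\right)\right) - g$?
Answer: $150$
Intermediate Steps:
$S{\left(z \right)} = 1$
$g = 81$
$- 7 \left(S{\left(0 \right)} + 17 \left(-2\right)\right) - g = - 7 \left(1 + 17 \left(-2\right)\right) - 81 = - 7 \left(1 - 34\right) - 81 = \left(-7\right) \left(-33\right) - 81 = 231 - 81 = 150$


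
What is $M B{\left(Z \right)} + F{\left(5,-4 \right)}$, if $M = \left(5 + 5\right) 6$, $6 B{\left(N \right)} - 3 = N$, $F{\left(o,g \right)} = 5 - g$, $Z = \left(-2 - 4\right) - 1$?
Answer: $-31$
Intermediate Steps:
$Z = -7$ ($Z = \left(-2 - 4\right) - 1 = -6 - 1 = -7$)
$B{\left(N \right)} = \frac{1}{2} + \frac{N}{6}$
$M = 60$ ($M = 10 \cdot 6 = 60$)
$M B{\left(Z \right)} + F{\left(5,-4 \right)} = 60 \left(\frac{1}{2} + \frac{1}{6} \left(-7\right)\right) + \left(5 - -4\right) = 60 \left(\frac{1}{2} - \frac{7}{6}\right) + \left(5 + 4\right) = 60 \left(- \frac{2}{3}\right) + 9 = -40 + 9 = -31$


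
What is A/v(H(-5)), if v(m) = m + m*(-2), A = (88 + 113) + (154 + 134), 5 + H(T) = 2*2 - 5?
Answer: 163/2 ≈ 81.500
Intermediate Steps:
H(T) = -6 (H(T) = -5 + (2*2 - 5) = -5 + (4 - 5) = -5 - 1 = -6)
A = 489 (A = 201 + 288 = 489)
v(m) = -m (v(m) = m - 2*m = -m)
A/v(H(-5)) = 489/((-1*(-6))) = 489/6 = 489*(1/6) = 163/2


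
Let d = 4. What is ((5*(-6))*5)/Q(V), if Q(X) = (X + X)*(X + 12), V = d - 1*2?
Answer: -75/28 ≈ -2.6786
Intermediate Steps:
V = 2 (V = 4 - 1*2 = 4 - 2 = 2)
Q(X) = 2*X*(12 + X) (Q(X) = (2*X)*(12 + X) = 2*X*(12 + X))
((5*(-6))*5)/Q(V) = ((5*(-6))*5)/((2*2*(12 + 2))) = (-30*5)/((2*2*14)) = -150/56 = -150*1/56 = -75/28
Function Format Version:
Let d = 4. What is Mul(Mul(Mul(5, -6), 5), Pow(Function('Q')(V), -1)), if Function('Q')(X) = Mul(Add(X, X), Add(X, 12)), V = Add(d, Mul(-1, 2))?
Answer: Rational(-75, 28) ≈ -2.6786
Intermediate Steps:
V = 2 (V = Add(4, Mul(-1, 2)) = Add(4, -2) = 2)
Function('Q')(X) = Mul(2, X, Add(12, X)) (Function('Q')(X) = Mul(Mul(2, X), Add(12, X)) = Mul(2, X, Add(12, X)))
Mul(Mul(Mul(5, -6), 5), Pow(Function('Q')(V), -1)) = Mul(Mul(Mul(5, -6), 5), Pow(Mul(2, 2, Add(12, 2)), -1)) = Mul(Mul(-30, 5), Pow(Mul(2, 2, 14), -1)) = Mul(-150, Pow(56, -1)) = Mul(-150, Rational(1, 56)) = Rational(-75, 28)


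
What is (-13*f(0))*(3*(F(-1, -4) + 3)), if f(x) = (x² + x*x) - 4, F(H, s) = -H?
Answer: 624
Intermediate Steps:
f(x) = -4 + 2*x² (f(x) = (x² + x²) - 4 = 2*x² - 4 = -4 + 2*x²)
(-13*f(0))*(3*(F(-1, -4) + 3)) = (-13*(-4 + 2*0²))*(3*(-1*(-1) + 3)) = (-13*(-4 + 2*0))*(3*(1 + 3)) = (-13*(-4 + 0))*(3*4) = -13*(-4)*12 = 52*12 = 624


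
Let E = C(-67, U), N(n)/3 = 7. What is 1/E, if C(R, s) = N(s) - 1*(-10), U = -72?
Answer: 1/31 ≈ 0.032258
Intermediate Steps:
N(n) = 21 (N(n) = 3*7 = 21)
C(R, s) = 31 (C(R, s) = 21 - 1*(-10) = 21 + 10 = 31)
E = 31
1/E = 1/31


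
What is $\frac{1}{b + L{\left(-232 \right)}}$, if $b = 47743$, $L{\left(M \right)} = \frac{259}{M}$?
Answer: $\frac{232}{11076117} \approx 2.0946 \cdot 10^{-5}$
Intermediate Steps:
$\frac{1}{b + L{\left(-232 \right)}} = \frac{1}{47743 + \frac{259}{-232}} = \frac{1}{47743 + 259 \left(- \frac{1}{232}\right)} = \frac{1}{47743 - \frac{259}{232}} = \frac{1}{\frac{11076117}{232}} = \frac{232}{11076117}$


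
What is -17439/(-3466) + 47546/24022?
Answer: 291857047/41630126 ≈ 7.0107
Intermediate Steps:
-17439/(-3466) + 47546/24022 = -17439*(-1/3466) + 47546*(1/24022) = 17439/3466 + 23773/12011 = 291857047/41630126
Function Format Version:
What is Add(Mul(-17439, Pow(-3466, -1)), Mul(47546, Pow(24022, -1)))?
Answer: Rational(291857047, 41630126) ≈ 7.0107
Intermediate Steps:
Add(Mul(-17439, Pow(-3466, -1)), Mul(47546, Pow(24022, -1))) = Add(Mul(-17439, Rational(-1, 3466)), Mul(47546, Rational(1, 24022))) = Add(Rational(17439, 3466), Rational(23773, 12011)) = Rational(291857047, 41630126)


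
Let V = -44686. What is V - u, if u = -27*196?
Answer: -39394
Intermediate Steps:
u = -5292
V - u = -44686 - 1*(-5292) = -44686 + 5292 = -39394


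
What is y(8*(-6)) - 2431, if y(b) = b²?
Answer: -127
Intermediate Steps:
y(8*(-6)) - 2431 = (8*(-6))² - 2431 = (-48)² - 2431 = 2304 - 2431 = -127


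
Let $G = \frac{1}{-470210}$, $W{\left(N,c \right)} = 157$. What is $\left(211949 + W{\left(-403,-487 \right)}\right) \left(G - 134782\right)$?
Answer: $- \frac{6721198407169713}{235105} \approx -2.8588 \cdot 10^{10}$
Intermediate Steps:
$G = - \frac{1}{470210} \approx -2.1267 \cdot 10^{-6}$
$\left(211949 + W{\left(-403,-487 \right)}\right) \left(G - 134782\right) = \left(211949 + 157\right) \left(- \frac{1}{470210} - 134782\right) = 212106 \left(- \frac{63375844221}{470210}\right) = - \frac{6721198407169713}{235105}$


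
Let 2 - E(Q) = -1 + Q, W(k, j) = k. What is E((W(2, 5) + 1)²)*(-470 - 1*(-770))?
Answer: -1800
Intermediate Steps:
E(Q) = 3 - Q (E(Q) = 2 - (-1 + Q) = 2 + (1 - Q) = 3 - Q)
E((W(2, 5) + 1)²)*(-470 - 1*(-770)) = (3 - (2 + 1)²)*(-470 - 1*(-770)) = (3 - 1*3²)*(-470 + 770) = (3 - 1*9)*300 = (3 - 9)*300 = -6*300 = -1800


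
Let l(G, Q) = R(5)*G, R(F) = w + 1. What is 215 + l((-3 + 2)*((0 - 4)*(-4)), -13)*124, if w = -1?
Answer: 215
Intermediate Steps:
R(F) = 0 (R(F) = -1 + 1 = 0)
l(G, Q) = 0 (l(G, Q) = 0*G = 0)
215 + l((-3 + 2)*((0 - 4)*(-4)), -13)*124 = 215 + 0*124 = 215 + 0 = 215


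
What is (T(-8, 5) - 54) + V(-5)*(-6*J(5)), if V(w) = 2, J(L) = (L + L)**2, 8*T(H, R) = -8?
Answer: -1255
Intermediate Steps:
T(H, R) = -1 (T(H, R) = (1/8)*(-8) = -1)
J(L) = 4*L**2 (J(L) = (2*L)**2 = 4*L**2)
(T(-8, 5) - 54) + V(-5)*(-6*J(5)) = (-1 - 54) + 2*(-24*5**2) = -55 + 2*(-24*25) = -55 + 2*(-6*100) = -55 + 2*(-600) = -55 - 1200 = -1255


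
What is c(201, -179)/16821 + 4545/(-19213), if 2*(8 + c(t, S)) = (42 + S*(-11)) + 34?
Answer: -113919713/646363746 ≈ -0.17625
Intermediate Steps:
c(t, S) = 30 - 11*S/2 (c(t, S) = -8 + ((42 + S*(-11)) + 34)/2 = -8 + ((42 - 11*S) + 34)/2 = -8 + (76 - 11*S)/2 = -8 + (38 - 11*S/2) = 30 - 11*S/2)
c(201, -179)/16821 + 4545/(-19213) = (30 - 11/2*(-179))/16821 + 4545/(-19213) = (30 + 1969/2)*(1/16821) + 4545*(-1/19213) = (2029/2)*(1/16821) - 4545/19213 = 2029/33642 - 4545/19213 = -113919713/646363746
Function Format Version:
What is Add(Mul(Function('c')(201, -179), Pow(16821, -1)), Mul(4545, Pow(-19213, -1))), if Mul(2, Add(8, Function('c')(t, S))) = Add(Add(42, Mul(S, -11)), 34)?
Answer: Rational(-113919713, 646363746) ≈ -0.17625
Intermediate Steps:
Function('c')(t, S) = Add(30, Mul(Rational(-11, 2), S)) (Function('c')(t, S) = Add(-8, Mul(Rational(1, 2), Add(Add(42, Mul(S, -11)), 34))) = Add(-8, Mul(Rational(1, 2), Add(Add(42, Mul(-11, S)), 34))) = Add(-8, Mul(Rational(1, 2), Add(76, Mul(-11, S)))) = Add(-8, Add(38, Mul(Rational(-11, 2), S))) = Add(30, Mul(Rational(-11, 2), S)))
Add(Mul(Function('c')(201, -179), Pow(16821, -1)), Mul(4545, Pow(-19213, -1))) = Add(Mul(Add(30, Mul(Rational(-11, 2), -179)), Pow(16821, -1)), Mul(4545, Pow(-19213, -1))) = Add(Mul(Add(30, Rational(1969, 2)), Rational(1, 16821)), Mul(4545, Rational(-1, 19213))) = Add(Mul(Rational(2029, 2), Rational(1, 16821)), Rational(-4545, 19213)) = Add(Rational(2029, 33642), Rational(-4545, 19213)) = Rational(-113919713, 646363746)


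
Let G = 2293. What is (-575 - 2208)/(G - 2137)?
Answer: -2783/156 ≈ -17.840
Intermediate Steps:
(-575 - 2208)/(G - 2137) = (-575 - 2208)/(2293 - 2137) = -2783/156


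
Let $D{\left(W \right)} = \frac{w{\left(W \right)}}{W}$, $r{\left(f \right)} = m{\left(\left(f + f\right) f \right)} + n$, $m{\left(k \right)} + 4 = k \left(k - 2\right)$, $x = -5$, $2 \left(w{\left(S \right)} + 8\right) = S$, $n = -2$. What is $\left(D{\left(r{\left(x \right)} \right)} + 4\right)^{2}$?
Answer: $\frac{115885225}{5731236} \approx 20.22$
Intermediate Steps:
$w{\left(S \right)} = -8 + \frac{S}{2}$
$m{\left(k \right)} = -4 + k \left(-2 + k\right)$ ($m{\left(k \right)} = -4 + k \left(k - 2\right) = -4 + k \left(-2 + k\right)$)
$r{\left(f \right)} = -6 - 4 f^{2} + 4 f^{4}$ ($r{\left(f \right)} = \left(-4 + \left(\left(f + f\right) f\right)^{2} - 2 \left(f + f\right) f\right) - 2 = \left(-4 + \left(2 f f\right)^{2} - 2 \cdot 2 f f\right) - 2 = \left(-4 + \left(2 f^{2}\right)^{2} - 2 \cdot 2 f^{2}\right) - 2 = \left(-4 + 4 f^{4} - 4 f^{2}\right) - 2 = \left(-4 - 4 f^{2} + 4 f^{4}\right) - 2 = -6 - 4 f^{2} + 4 f^{4}$)
$D{\left(W \right)} = \frac{-8 + \frac{W}{2}}{W}$
$\left(D{\left(r{\left(x \right)} \right)} + 4\right)^{2} = \left(\frac{-16 - \left(6 - 2500 + 100\right)}{2 \left(-6 - 4 \left(-5\right)^{2} + 4 \left(-5\right)^{4}\right)} + 4\right)^{2} = \left(\frac{-16 - -2394}{2 \left(-6 - 100 + 4 \cdot 625\right)} + 4\right)^{2} = \left(\frac{-16 - -2394}{2 \left(-6 - 100 + 2500\right)} + 4\right)^{2} = \left(\frac{-16 + 2394}{2 \cdot 2394} + 4\right)^{2} = \left(\frac{1}{2} \cdot \frac{1}{2394} \cdot 2378 + 4\right)^{2} = \left(\frac{1189}{2394} + 4\right)^{2} = \left(\frac{10765}{2394}\right)^{2} = \frac{115885225}{5731236}$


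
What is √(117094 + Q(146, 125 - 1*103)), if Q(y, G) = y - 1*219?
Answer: √117021 ≈ 342.08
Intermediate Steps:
Q(y, G) = -219 + y (Q(y, G) = y - 219 = -219 + y)
√(117094 + Q(146, 125 - 1*103)) = √(117094 + (-219 + 146)) = √(117094 - 73) = √117021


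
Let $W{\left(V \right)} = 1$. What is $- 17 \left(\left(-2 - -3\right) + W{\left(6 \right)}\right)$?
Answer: $-34$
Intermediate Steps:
$- 17 \left(\left(-2 - -3\right) + W{\left(6 \right)}\right) = - 17 \left(\left(-2 - -3\right) + 1\right) = - 17 \left(\left(-2 + 3\right) + 1\right) = - 17 \left(1 + 1\right) = \left(-17\right) 2 = -34$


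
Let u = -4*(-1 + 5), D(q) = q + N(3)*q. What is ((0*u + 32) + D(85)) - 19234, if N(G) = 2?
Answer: -18947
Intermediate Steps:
D(q) = 3*q (D(q) = q + 2*q = 3*q)
u = -16 (u = -4*4 = -16)
((0*u + 32) + D(85)) - 19234 = ((0*(-16) + 32) + 3*85) - 19234 = ((0 + 32) + 255) - 19234 = (32 + 255) - 19234 = 287 - 19234 = -18947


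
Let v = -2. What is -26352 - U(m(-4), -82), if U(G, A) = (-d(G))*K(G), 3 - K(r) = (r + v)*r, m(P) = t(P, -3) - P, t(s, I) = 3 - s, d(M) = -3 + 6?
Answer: -26640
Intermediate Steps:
d(M) = 3
m(P) = 3 - 2*P (m(P) = (3 - P) - P = 3 - 2*P)
K(r) = 3 - r*(-2 + r) (K(r) = 3 - (r - 2)*r = 3 - (-2 + r)*r = 3 - r*(-2 + r))
U(G, A) = -9 - 6*G + 3*G**2 (U(G, A) = (-1*3)*(3 - G**2 + 2*G) = -3*(3 - G**2 + 2*G) = -9 - 6*G + 3*G**2)
-26352 - U(m(-4), -82) = -26352 - (-9 - 6*(3 - 2*(-4)) + 3*(3 - 2*(-4))**2) = -26352 - (-9 - 6*(3 + 8) + 3*(3 + 8)**2) = -26352 - (-9 - 6*11 + 3*11**2) = -26352 - (-9 - 66 + 3*121) = -26352 - (-9 - 66 + 363) = -26352 - 1*288 = -26352 - 288 = -26640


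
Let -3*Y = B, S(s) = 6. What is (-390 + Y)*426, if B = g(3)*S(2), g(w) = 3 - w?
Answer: -166140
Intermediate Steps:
B = 0 (B = (3 - 1*3)*6 = (3 - 3)*6 = 0*6 = 0)
Y = 0 (Y = -⅓*0 = 0)
(-390 + Y)*426 = (-390 + 0)*426 = -390*426 = -166140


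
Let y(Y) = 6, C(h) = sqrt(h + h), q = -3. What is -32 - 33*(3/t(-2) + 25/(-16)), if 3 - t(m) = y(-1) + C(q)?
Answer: 3149/80 - 33*I*sqrt(6)/5 ≈ 39.362 - 16.167*I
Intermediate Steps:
C(h) = sqrt(2)*sqrt(h) (C(h) = sqrt(2*h) = sqrt(2)*sqrt(h))
t(m) = -3 - I*sqrt(6) (t(m) = 3 - (6 + sqrt(2)*sqrt(-3)) = 3 - (6 + sqrt(2)*(I*sqrt(3))) = 3 - (6 + I*sqrt(6)) = 3 + (-6 - I*sqrt(6)) = -3 - I*sqrt(6))
-32 - 33*(3/t(-2) + 25/(-16)) = -32 - 33*(3/(-3 - I*sqrt(6)) + 25/(-16)) = -32 - 33*(3/(-3 - I*sqrt(6)) + 25*(-1/16)) = -32 - 33*(3/(-3 - I*sqrt(6)) - 25/16) = -32 - 33*(-25/16 + 3/(-3 - I*sqrt(6))) = -32 + (825/16 - 99/(-3 - I*sqrt(6))) = 313/16 - 99/(-3 - I*sqrt(6))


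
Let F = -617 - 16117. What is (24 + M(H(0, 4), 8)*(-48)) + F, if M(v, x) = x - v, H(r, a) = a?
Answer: -16902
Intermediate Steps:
F = -16734
(24 + M(H(0, 4), 8)*(-48)) + F = (24 + (8 - 1*4)*(-48)) - 16734 = (24 + (8 - 4)*(-48)) - 16734 = (24 + 4*(-48)) - 16734 = (24 - 192) - 16734 = -168 - 16734 = -16902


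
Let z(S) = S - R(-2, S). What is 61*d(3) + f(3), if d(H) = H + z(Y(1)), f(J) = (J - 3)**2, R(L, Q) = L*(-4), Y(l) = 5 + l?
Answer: 61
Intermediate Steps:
R(L, Q) = -4*L
f(J) = (-3 + J)**2
z(S) = -8 + S (z(S) = S - (-4)*(-2) = S - 1*8 = S - 8 = -8 + S)
d(H) = -2 + H (d(H) = H + (-8 + (5 + 1)) = H + (-8 + 6) = H - 2 = -2 + H)
61*d(3) + f(3) = 61*(-2 + 3) + (-3 + 3)**2 = 61*1 + 0**2 = 61 + 0 = 61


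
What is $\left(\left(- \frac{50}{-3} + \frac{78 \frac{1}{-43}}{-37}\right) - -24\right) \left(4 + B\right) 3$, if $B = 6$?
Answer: $\frac{1943360}{1591} \approx 1221.5$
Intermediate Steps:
$\left(\left(- \frac{50}{-3} + \frac{78 \frac{1}{-43}}{-37}\right) - -24\right) \left(4 + B\right) 3 = \left(\left(- \frac{50}{-3} + \frac{78 \frac{1}{-43}}{-37}\right) - -24\right) \left(4 + 6\right) 3 = \left(\left(\left(-50\right) \left(- \frac{1}{3}\right) + 78 \left(- \frac{1}{43}\right) \left(- \frac{1}{37}\right)\right) + \left(25 - 1\right)\right) 10 \cdot 3 = \left(\left(\frac{50}{3} - - \frac{78}{1591}\right) + 24\right) 30 = \left(\left(\frac{50}{3} + \frac{78}{1591}\right) + 24\right) 30 = \left(\frac{79784}{4773} + 24\right) 30 = \frac{194336}{4773} \cdot 30 = \frac{1943360}{1591}$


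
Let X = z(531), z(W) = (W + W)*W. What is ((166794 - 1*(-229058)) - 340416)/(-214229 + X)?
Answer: 55436/349693 ≈ 0.15853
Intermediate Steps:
z(W) = 2*W² (z(W) = (2*W)*W = 2*W²)
X = 563922 (X = 2*531² = 2*281961 = 563922)
((166794 - 1*(-229058)) - 340416)/(-214229 + X) = ((166794 - 1*(-229058)) - 340416)/(-214229 + 563922) = ((166794 + 229058) - 340416)/349693 = (395852 - 340416)*(1/349693) = 55436*(1/349693) = 55436/349693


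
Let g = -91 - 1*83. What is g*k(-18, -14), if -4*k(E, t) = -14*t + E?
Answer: 7743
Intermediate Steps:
k(E, t) = -E/4 + 7*t/2 (k(E, t) = -(-14*t + E)/4 = -(E - 14*t)/4 = -E/4 + 7*t/2)
g = -174 (g = -91 - 83 = -174)
g*k(-18, -14) = -174*(-¼*(-18) + (7/2)*(-14)) = -174*(9/2 - 49) = -174*(-89/2) = 7743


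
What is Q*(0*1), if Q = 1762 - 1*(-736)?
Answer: 0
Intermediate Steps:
Q = 2498 (Q = 1762 + 736 = 2498)
Q*(0*1) = 2498*(0*1) = 2498*0 = 0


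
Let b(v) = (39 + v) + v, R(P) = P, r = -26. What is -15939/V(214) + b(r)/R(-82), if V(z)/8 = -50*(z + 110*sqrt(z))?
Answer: 1440481/9282400 + 8349*sqrt(214)/4844960 ≈ 0.18039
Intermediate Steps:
b(v) = 39 + 2*v
V(z) = -44000*sqrt(z) - 400*z (V(z) = 8*(-50*(z + 110*sqrt(z))) = 8*(-5500*sqrt(z) - 50*z) = -44000*sqrt(z) - 400*z)
-15939/V(214) + b(r)/R(-82) = -15939/(-44000*sqrt(214) - 400*214) + (39 + 2*(-26))/(-82) = -15939/(-44000*sqrt(214) - 85600) + (39 - 52)*(-1/82) = -15939/(-85600 - 44000*sqrt(214)) - 13*(-1/82) = -15939/(-85600 - 44000*sqrt(214)) + 13/82 = 13/82 - 15939/(-85600 - 44000*sqrt(214))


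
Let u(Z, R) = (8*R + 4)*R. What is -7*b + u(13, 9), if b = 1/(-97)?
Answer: 66355/97 ≈ 684.07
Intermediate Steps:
b = -1/97 ≈ -0.010309
u(Z, R) = R*(4 + 8*R) (u(Z, R) = (4 + 8*R)*R = R*(4 + 8*R))
-7*b + u(13, 9) = -7*(-1/97) + 4*9*(1 + 2*9) = 7/97 + 4*9*(1 + 18) = 7/97 + 4*9*19 = 7/97 + 684 = 66355/97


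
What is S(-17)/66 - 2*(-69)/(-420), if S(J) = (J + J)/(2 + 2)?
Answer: -2113/4620 ≈ -0.45736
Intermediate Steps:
S(J) = J/2 (S(J) = (2*J)/4 = (2*J)*(¼) = J/2)
S(-17)/66 - 2*(-69)/(-420) = ((½)*(-17))/66 - 2*(-69)/(-420) = -17/2*1/66 + 138*(-1/420) = -17/132 - 23/70 = -2113/4620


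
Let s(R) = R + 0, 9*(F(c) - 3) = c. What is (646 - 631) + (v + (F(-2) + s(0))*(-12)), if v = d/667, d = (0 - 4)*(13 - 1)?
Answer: -36829/2001 ≈ -18.405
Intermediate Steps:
F(c) = 3 + c/9
s(R) = R
d = -48 (d = -4*12 = -48)
v = -48/667 ≈ -0.071964
(646 - 631) + (v + (F(-2) + s(0))*(-12)) = (646 - 631) + (-48/667 + ((3 + (⅑)*(-2)) + 0)*(-12)) = 15 + (-48/667 + ((3 - 2/9) + 0)*(-12)) = 15 + (-48/667 + (25/9 + 0)*(-12)) = 15 + (-48/667 + (25/9)*(-12)) = 15 + (-48/667 - 100/3) = 15 - 66844/2001 = -36829/2001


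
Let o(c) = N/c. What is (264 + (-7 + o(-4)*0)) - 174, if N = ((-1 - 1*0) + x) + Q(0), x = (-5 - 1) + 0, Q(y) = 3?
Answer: 83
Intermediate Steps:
x = -6 (x = -6 + 0 = -6)
N = -4 (N = ((-1 - 1*0) - 6) + 3 = ((-1 + 0) - 6) + 3 = (-1 - 6) + 3 = -7 + 3 = -4)
o(c) = -4/c
(264 + (-7 + o(-4)*0)) - 174 = (264 + (-7 - 4/(-4)*0)) - 174 = (264 + (-7 - 4*(-1/4)*0)) - 174 = (264 + (-7 + 1*0)) - 174 = (264 + (-7 + 0)) - 174 = (264 - 7) - 174 = 257 - 174 = 83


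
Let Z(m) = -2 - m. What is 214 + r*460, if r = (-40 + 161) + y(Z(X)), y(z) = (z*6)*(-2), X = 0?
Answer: 66914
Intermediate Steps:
y(z) = -12*z (y(z) = (6*z)*(-2) = -12*z)
r = 145 (r = (-40 + 161) - 12*(-2 - 1*0) = 121 - 12*(-2 + 0) = 121 - 12*(-2) = 121 + 24 = 145)
214 + r*460 = 214 + 145*460 = 214 + 66700 = 66914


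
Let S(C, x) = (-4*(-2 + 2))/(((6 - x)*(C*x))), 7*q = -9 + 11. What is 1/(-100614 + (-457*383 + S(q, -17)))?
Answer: -1/275645 ≈ -3.6279e-6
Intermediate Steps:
q = 2/7 (q = (-9 + 11)/7 = (⅐)*2 = 2/7 ≈ 0.28571)
S(C, x) = 0 (S(C, x) = (-4*0)/((C*x*(6 - x))) = 0*(1/(C*x*(6 - x))) = 0)
1/(-100614 + (-457*383 + S(q, -17))) = 1/(-100614 + (-457*383 + 0)) = 1/(-100614 + (-175031 + 0)) = 1/(-100614 - 175031) = 1/(-275645) = -1/275645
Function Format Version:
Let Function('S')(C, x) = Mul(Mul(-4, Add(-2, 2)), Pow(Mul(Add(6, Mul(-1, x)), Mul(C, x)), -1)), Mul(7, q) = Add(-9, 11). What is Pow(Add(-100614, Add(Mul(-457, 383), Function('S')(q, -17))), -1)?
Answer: Rational(-1, 275645) ≈ -3.6279e-6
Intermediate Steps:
q = Rational(2, 7) (q = Mul(Rational(1, 7), Add(-9, 11)) = Mul(Rational(1, 7), 2) = Rational(2, 7) ≈ 0.28571)
Function('S')(C, x) = 0 (Function('S')(C, x) = Mul(Mul(-4, 0), Pow(Mul(C, x, Add(6, Mul(-1, x))), -1)) = Mul(0, Mul(Pow(C, -1), Pow(x, -1), Pow(Add(6, Mul(-1, x)), -1))) = 0)
Pow(Add(-100614, Add(Mul(-457, 383), Function('S')(q, -17))), -1) = Pow(Add(-100614, Add(Mul(-457, 383), 0)), -1) = Pow(Add(-100614, Add(-175031, 0)), -1) = Pow(Add(-100614, -175031), -1) = Pow(-275645, -1) = Rational(-1, 275645)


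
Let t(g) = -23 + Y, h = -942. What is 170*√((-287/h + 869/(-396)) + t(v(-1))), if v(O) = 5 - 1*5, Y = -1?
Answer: 85*I*√22973653/471 ≈ 864.99*I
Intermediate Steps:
v(O) = 0 (v(O) = 5 - 5 = 0)
t(g) = -24 (t(g) = -23 - 1 = -24)
170*√((-287/h + 869/(-396)) + t(v(-1))) = 170*√((-287/(-942) + 869/(-396)) - 24) = 170*√((-287*(-1/942) + 869*(-1/396)) - 24) = 170*√((287/942 - 79/36) - 24) = 170*√(-10681/5652 - 24) = 170*√(-146329/5652) = 170*(I*√22973653/942) = 85*I*√22973653/471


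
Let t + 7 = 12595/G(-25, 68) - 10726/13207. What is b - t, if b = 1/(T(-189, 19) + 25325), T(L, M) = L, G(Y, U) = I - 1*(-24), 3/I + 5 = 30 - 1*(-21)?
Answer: -189463210386491/367492065264 ≈ -515.56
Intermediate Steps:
I = 3/46 (I = 3/(-5 + (30 - 1*(-21))) = 3/(-5 + (30 + 21)) = 3/(-5 + 51) = 3/46 ≈ 0.065217)
G(Y, U) = 1107/46 (G(Y, U) = 3/46 - 1*(-24) = 3/46 + 24 = 1107/46)
t = 7537524865/14620149 (t = -7 + (12595/(1107/46) - 10726/13207) = -7 + (12595*(46/1107) - 10726*1/13207) = -7 + (579370/1107 - 10726/13207) = -7 + 7639865908/14620149 = 7537524865/14620149 ≈ 515.56)
b = 1/25136 (b = 1/(-189 + 25325) = 1/25136 ≈ 3.9784e-5)
b - t = 1/25136 - 1*7537524865/14620149 = 1/25136 - 7537524865/14620149 = -189463210386491/367492065264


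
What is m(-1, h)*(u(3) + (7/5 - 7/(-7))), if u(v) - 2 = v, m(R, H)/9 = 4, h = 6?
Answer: 1332/5 ≈ 266.40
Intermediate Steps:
m(R, H) = 36 (m(R, H) = 9*4 = 36)
u(v) = 2 + v
m(-1, h)*(u(3) + (7/5 - 7/(-7))) = 36*((2 + 3) + (7/5 - 7/(-7))) = 36*(5 + (7*(⅕) - 7*(-⅐))) = 36*(5 + (7/5 + 1)) = 36*(5 + 12/5) = 36*(37/5) = 1332/5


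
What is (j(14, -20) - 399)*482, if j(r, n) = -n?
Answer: -182678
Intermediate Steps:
(j(14, -20) - 399)*482 = (-1*(-20) - 399)*482 = (20 - 399)*482 = -379*482 = -182678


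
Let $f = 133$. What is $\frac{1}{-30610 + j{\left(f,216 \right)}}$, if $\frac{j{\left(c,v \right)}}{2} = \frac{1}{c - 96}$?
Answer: $- \frac{37}{1132568} \approx -3.2669 \cdot 10^{-5}$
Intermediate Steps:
$j{\left(c,v \right)} = \frac{2}{-96 + c}$ ($j{\left(c,v \right)} = \frac{2}{c - 96} = \frac{2}{-96 + c}$)
$\frac{1}{-30610 + j{\left(f,216 \right)}} = \frac{1}{-30610 + \frac{2}{-96 + 133}} = \frac{1}{-30610 + \frac{2}{37}} = \frac{1}{- \frac{1132568}{37}} = - \frac{37}{1132568}$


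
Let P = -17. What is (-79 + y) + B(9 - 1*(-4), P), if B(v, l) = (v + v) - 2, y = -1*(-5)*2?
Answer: -45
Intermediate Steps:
y = 10 (y = 5*2 = 10)
B(v, l) = -2 + 2*v (B(v, l) = 2*v - 2 = -2 + 2*v)
(-79 + y) + B(9 - 1*(-4), P) = (-79 + 10) + (-2 + 2*(9 - 1*(-4))) = -69 + (-2 + 2*(9 + 4)) = -69 + (-2 + 2*13) = -69 + (-2 + 26) = -69 + 24 = -45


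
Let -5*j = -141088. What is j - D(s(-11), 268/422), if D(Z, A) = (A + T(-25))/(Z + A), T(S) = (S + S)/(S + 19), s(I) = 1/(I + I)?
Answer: 165407014/5865 ≈ 28202.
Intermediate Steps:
s(I) = 1/(2*I)
T(S) = 2*S/(19 + S) (T(S) = (2*S)/(19 + S) = 2*S/(19 + S))
j = 141088/5 (j = -⅕*(-141088) = 141088/5 ≈ 28218.)
D(Z, A) = (25/3 + A)/(A + Z) (D(Z, A) = (A + 2*(-25)/(19 - 25))/(Z + A) = (A + 2*(-25)/(-6))/(A + Z) = (A + 2*(-25)*(-⅙))/(A + Z) = (A + 25/3)/(A + Z) = (25/3 + A)/(A + Z))
j - D(s(-11), 268/422) = 141088/5 - (25/3 + 268/422)/(268/422 + (½)/(-11)) = 141088/5 - (25/3 + 268*(1/422))/(268*(1/422) + (½)*(-1/11)) = 141088/5 - (25/3 + 134/211)/(134/211 - 1/22) = 141088/5 - 5677/(2737/4642*633) = 141088/5 - 4642*5677/(2737*633) = 141088/5 - 1*17842/1173 = 141088/5 - 17842/1173 = 165407014/5865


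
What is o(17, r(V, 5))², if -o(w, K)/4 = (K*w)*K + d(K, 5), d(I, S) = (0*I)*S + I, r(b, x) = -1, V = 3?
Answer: 4096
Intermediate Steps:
d(I, S) = I (d(I, S) = 0*S + I = 0 + I = I)
o(w, K) = -4*K - 4*w*K² (o(w, K) = -4*((K*w)*K + K) = -4*(w*K² + K) = -4*(K + w*K²) = -4*K - 4*w*K²)
o(17, r(V, 5))² = (4*(-1)*(-1 - 1*(-1)*17))² = (4*(-1)*(-1 + 17))² = (4*(-1)*16)² = (-64)² = 4096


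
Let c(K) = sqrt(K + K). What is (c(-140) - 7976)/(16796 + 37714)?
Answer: -3988/27255 + I*sqrt(70)/27255 ≈ -0.14632 + 0.00030698*I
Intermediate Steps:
c(K) = sqrt(2)*sqrt(K) (c(K) = sqrt(2*K) = sqrt(2)*sqrt(K))
(c(-140) - 7976)/(16796 + 37714) = (sqrt(2)*sqrt(-140) - 7976)/(16796 + 37714) = (sqrt(2)*(2*I*sqrt(35)) - 7976)/54510 = (2*I*sqrt(70) - 7976)*(1/54510) = (-7976 + 2*I*sqrt(70))*(1/54510) = -3988/27255 + I*sqrt(70)/27255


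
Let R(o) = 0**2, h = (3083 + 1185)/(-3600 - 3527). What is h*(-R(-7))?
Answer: 0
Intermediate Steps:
h = -4268/7127 (h = 4268/(-7127) = 4268*(-1/7127) = -4268/7127 ≈ -0.59885)
R(o) = 0
h*(-R(-7)) = -(-4268)*0/7127 = -4268/7127*0 = 0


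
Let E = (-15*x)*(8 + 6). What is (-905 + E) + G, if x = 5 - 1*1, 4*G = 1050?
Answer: -2965/2 ≈ -1482.5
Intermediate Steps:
G = 525/2 (G = (1/4)*1050 = 525/2 ≈ 262.50)
x = 4 (x = 5 - 1 = 4)
E = -840 (E = (-15*4)*(8 + 6) = -60*14 = -840)
(-905 + E) + G = (-905 - 840) + 525/2 = -1745 + 525/2 = -2965/2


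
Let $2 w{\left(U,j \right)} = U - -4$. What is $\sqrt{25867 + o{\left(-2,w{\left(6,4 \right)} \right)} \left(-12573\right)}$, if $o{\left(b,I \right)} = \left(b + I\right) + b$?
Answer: $17 \sqrt{46} \approx 115.3$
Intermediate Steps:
$w{\left(U,j \right)} = 2 + \frac{U}{2}$ ($w{\left(U,j \right)} = \frac{U - -4}{2} = \frac{U + 4}{2} = \frac{4 + U}{2} = 2 + \frac{U}{2}$)
$o{\left(b,I \right)} = I + 2 b$ ($o{\left(b,I \right)} = \left(I + b\right) + b = I + 2 b$)
$\sqrt{25867 + o{\left(-2,w{\left(6,4 \right)} \right)} \left(-12573\right)} = \sqrt{25867 + \left(\left(2 + \frac{1}{2} \cdot 6\right) + 2 \left(-2\right)\right) \left(-12573\right)} = \sqrt{25867 + \left(\left(2 + 3\right) - 4\right) \left(-12573\right)} = \sqrt{25867 + \left(5 - 4\right) \left(-12573\right)} = \sqrt{25867 + 1 \left(-12573\right)} = \sqrt{25867 - 12573} = \sqrt{13294} = 17 \sqrt{46}$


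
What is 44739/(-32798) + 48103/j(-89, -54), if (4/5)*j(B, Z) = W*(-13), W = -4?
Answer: 1574774159/2131870 ≈ 738.68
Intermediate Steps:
j(B, Z) = 65 (j(B, Z) = 5*(-4*(-13))/4 = (5/4)*52 = 65)
44739/(-32798) + 48103/j(-89, -54) = 44739/(-32798) + 48103/65 = 44739*(-1/32798) + 48103*(1/65) = -44739/32798 + 48103/65 = 1574774159/2131870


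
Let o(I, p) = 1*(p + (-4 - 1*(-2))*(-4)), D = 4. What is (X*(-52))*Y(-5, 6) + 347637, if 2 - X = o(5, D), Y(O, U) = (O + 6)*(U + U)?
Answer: 353877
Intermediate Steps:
Y(O, U) = 2*U*(6 + O) (Y(O, U) = (6 + O)*(2*U) = 2*U*(6 + O))
o(I, p) = 8 + p (o(I, p) = 1*(p + (-4 + 2)*(-4)) = 1*(p - 2*(-4)) = 1*(p + 8) = 1*(8 + p) = 8 + p)
X = -10 (X = 2 - (8 + 4) = 2 - 1*12 = 2 - 12 = -10)
(X*(-52))*Y(-5, 6) + 347637 = (-10*(-52))*(2*6*(6 - 5)) + 347637 = 520*(2*6*1) + 347637 = 520*12 + 347637 = 6240 + 347637 = 353877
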